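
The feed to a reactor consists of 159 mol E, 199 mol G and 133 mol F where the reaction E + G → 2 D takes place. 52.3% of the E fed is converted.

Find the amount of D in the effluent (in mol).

166 mol

E reacted = 0.523 × 159 = 83.16 mol; ν_E = −1, so ξ = 83.16/1 = 83.16 mol.
Outlet amounts (n = n₀ + ν ξ):
  E: 159 − 1(83.16) = 75.84
  G: 199 − 1(83.16) = 115.8
  D: 0 + 2(83.16) = 166.3
  F: 133 (inert)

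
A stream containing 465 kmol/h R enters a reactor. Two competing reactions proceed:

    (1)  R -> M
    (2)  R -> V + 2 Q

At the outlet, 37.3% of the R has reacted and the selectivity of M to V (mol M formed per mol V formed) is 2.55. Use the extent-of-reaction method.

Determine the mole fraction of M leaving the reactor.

Conversion of R: R consumed = 0.373 × 465 = 173.4 kmol/h = 1ξ₁ + 1ξ₂.
Selectivity: 1ξ₁ / (1ξ₂) = 2.55 → ξ₁ = 2.55 ξ₂.
Substitute: (1·2.55 + 1) ξ₂ = 173.4 → ξ₂ = 48.86 kmol/h, ξ₁ = 124.6 kmol/h.
Outlet amounts (n = n₀ + Σ ν·ξ):
  R: 465 − 1(124.6) − 1(48.86) = 291.6
  M: 0 + 1(124.6) = 124.6
  V: 0 + 1(48.86) = 48.86
  Q: 0 + 2(48.86) = 97.72
Total out = 562.7 kmol/h; y_M = 124.6 / 562.7 = 0.2214.

0.221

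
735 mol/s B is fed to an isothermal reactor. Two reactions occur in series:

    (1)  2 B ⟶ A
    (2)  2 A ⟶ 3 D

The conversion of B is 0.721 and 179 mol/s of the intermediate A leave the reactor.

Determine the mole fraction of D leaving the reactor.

Conversion of B: B consumed = 2ξ₁ = 0.721 × 735 → ξ₁ = 265 mol/s.
A balance: n_A = 0 + 1ξ₁ − 2ξ₂ = 179 → ξ₂ = (1·265 − 179)/2 = 42.98 mol/s.
Outlet amounts (n = n₀ + Σ ν·ξ):
  B: 735 − 2(265) = 205.1
  A: 0 + 1(265) − 2(42.98) = 179
  D: 0 + 3(42.98) = 129
Total out = 513 mol/s; y_D = 129 / 513 = 0.2514.

0.251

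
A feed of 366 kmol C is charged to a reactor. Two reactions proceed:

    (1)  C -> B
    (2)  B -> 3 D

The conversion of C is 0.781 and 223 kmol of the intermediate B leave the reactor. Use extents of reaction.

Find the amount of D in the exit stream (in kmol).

189 kmol

Conversion of C: C consumed = 1ξ₁ = 0.781 × 366 → ξ₁ = 285.8 kmol.
B balance: n_B = 0 + 1ξ₁ − 1ξ₂ = 223 → ξ₂ = (1·285.8 − 223)/1 = 62.85 kmol.
Outlet amounts (n = n₀ + Σ ν·ξ):
  C: 366 − 1(285.8) = 80.15
  B: 0 + 1(285.8) − 1(62.85) = 223
  D: 0 + 3(62.85) = 188.5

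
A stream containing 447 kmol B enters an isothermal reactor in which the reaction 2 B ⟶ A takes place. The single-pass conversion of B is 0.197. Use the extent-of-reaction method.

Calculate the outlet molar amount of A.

44 kmol

B reacted = 0.197 × 447 = 88.06 kmol; ν_B = −2, so ξ = 88.06/2 = 44.03 kmol.
Outlet amounts (n = n₀ + ν ξ):
  B: 447 − 2(44.03) = 358.9
  A: 0 + 1(44.03) = 44.03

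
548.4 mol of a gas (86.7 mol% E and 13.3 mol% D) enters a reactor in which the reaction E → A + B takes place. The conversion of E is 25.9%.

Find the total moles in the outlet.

672 mol

E reacted = 0.259 × 475.5 = 123.1 mol; ν_E = −1, so ξ = 123.1/1 = 123.1 mol.
Outlet amounts (n = n₀ + ν ξ):
  E: 475.5 − 1(123.1) = 352.3
  A: 0 + 1(123.1) = 123.1
  B: 0 + 1(123.1) = 123.1
  D: 72.94 (inert)
Total out = 352.3 + 123.1 + 123.1 + 72.94 = 671.5 mol.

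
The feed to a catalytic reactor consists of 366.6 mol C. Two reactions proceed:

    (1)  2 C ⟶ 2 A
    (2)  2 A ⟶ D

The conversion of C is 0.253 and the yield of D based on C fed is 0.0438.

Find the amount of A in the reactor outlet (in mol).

60.6 mol

Conversion of C: C consumed = 2ξ₁ = 0.253 × 366.6 → ξ₁ = 46.37 mol.
Yield of D: 1ξ₂ / 366.6 = 0.0438 → ξ₂ = 16.06 mol.
Outlet amounts (n = n₀ + Σ ν·ξ):
  C: 366.6 − 2(46.37) = 273.9
  A: 0 + 2(46.37) − 2(16.06) = 60.64
  D: 0 + 1(16.06) = 16.06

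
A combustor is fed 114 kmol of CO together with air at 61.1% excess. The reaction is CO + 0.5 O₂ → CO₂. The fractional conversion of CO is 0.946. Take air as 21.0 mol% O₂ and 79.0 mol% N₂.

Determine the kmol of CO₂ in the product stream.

108 kmol

Stoichiometric O₂ = 0.5 × 114 = 57 kmol; O₂ fed = 57 × 1.611 = 91.83 kmol.
N₂ fed = 91.83 × 79/21 = 345.4 kmol.
Fuel reacted = 0.946 × 114 → ξ = 107.8 kmol.
Outlet (n = n₀ + ν ξ):
  CO: 114 − 1(107.8) = 6.156
  O₂: 91.83 − 0.5(107.8) = 37.91
  N₂: 345.4 (inert)
  CO₂: 0 + 1(107.8) = 107.8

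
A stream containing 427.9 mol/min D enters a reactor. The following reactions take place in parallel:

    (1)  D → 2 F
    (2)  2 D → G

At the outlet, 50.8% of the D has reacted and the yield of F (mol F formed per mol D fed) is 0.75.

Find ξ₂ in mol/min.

ξ₂ = 28.5 mol/min

Yield of F: 2ξ₁ / 427.9 = 0.75 → ξ₁ = 160.5 mol/min.
Conversion of D: 1ξ₁ + 2ξ₂ = 0.508 × 427.9 = 217.4 → ξ₂ = 28.46 mol/min.
Outlet amounts (n = n₀ + Σ ν·ξ):
  D: 427.9 − 1(160.5) − 2(28.46) = 210.5
  F: 0 + 2(160.5) = 320.9
  G: 0 + 1(28.46) = 28.46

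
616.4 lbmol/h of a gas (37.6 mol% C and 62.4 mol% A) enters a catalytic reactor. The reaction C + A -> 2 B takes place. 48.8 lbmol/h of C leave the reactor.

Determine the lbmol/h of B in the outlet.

For C: n = n₀ − 1ξ → 48.8 = 231.8 − 1ξ, giving ξ = 183 lbmol/h.
Outlet amounts (n = n₀ + ν ξ):
  C: 231.8 − 1(183) = 48.8
  A: 384.6 − 1(183) = 201.7
  B: 0 + 2(183) = 365.9

366 lbmol/h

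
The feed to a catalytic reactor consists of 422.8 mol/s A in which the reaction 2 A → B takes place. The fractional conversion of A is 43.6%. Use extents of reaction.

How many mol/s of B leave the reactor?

A reacted = 0.436 × 422.8 = 184.3 mol/s; ν_A = −2, so ξ = 184.3/2 = 92.17 mol/s.
Outlet amounts (n = n₀ + ν ξ):
  A: 422.8 − 2(92.17) = 238.5
  B: 0 + 1(92.17) = 92.17

92.2 mol/s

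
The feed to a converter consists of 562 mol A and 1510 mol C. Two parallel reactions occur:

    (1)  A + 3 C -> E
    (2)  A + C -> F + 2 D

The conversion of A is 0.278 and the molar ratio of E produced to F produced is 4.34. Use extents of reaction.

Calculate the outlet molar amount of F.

29.3 mol

Conversion of A: A consumed = 0.278 × 562 = 156.2 mol = 1ξ₁ + 1ξ₂.
Selectivity: 1ξ₁ / (1ξ₂) = 4.34 → ξ₁ = 4.34 ξ₂.
Substitute: (1·4.34 + 1) ξ₂ = 156.2 → ξ₂ = 29.26 mol, ξ₁ = 127 mol.
Outlet amounts (n = n₀ + Σ ν·ξ):
  A: 562 − 1(127) − 1(29.26) = 405.8
  C: 1510 − 3(127) − 1(29.26) = 1100
  E: 0 + 1(127) = 127
  F: 0 + 1(29.26) = 29.26
  D: 0 + 2(29.26) = 58.52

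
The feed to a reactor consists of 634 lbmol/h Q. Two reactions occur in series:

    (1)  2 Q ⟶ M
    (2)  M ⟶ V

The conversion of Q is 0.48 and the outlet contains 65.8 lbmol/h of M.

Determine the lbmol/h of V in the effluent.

Conversion of Q: Q consumed = 2ξ₁ = 0.48 × 634 → ξ₁ = 152.2 lbmol/h.
M balance: n_M = 0 + 1ξ₁ − 1ξ₂ = 65.8 → ξ₂ = (1·152.2 − 65.8)/1 = 86.36 lbmol/h.
Outlet amounts (n = n₀ + Σ ν·ξ):
  Q: 634 − 2(152.2) = 329.7
  M: 0 + 1(152.2) − 1(86.36) = 65.8
  V: 0 + 1(86.36) = 86.36

86.4 lbmol/h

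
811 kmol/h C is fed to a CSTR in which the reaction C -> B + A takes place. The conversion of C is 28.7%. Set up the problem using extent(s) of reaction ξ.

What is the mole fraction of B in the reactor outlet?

C reacted = 0.287 × 811 = 232.8 kmol/h; ν_C = −1, so ξ = 232.8/1 = 232.8 kmol/h.
Outlet amounts (n = n₀ + ν ξ):
  C: 811 − 1(232.8) = 578.2
  B: 0 + 1(232.8) = 232.8
  A: 0 + 1(232.8) = 232.8
Total out = 1044 kmol/h; y_B = 232.8 / 1044 = 0.223.

0.223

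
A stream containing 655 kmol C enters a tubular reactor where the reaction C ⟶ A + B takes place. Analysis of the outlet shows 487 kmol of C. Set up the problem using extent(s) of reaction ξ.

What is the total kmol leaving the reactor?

823 kmol

For C: n = n₀ − 1ξ → 487 = 655 − 1ξ, giving ξ = 168 kmol.
Outlet amounts (n = n₀ + ν ξ):
  C: 655 − 1(168) = 487
  A: 0 + 1(168) = 168
  B: 0 + 1(168) = 168
Total out = 487 + 168 + 168 = 823 kmol.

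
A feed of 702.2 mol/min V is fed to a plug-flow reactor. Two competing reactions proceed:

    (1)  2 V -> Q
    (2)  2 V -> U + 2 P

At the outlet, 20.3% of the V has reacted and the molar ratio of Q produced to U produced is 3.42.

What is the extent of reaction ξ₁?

ξ₁ = 55.1 mol/min

Conversion of V: V consumed = 0.203 × 702.2 = 142.5 mol/min = 2ξ₁ + 2ξ₂.
Selectivity: 1ξ₁ / (1ξ₂) = 3.42 → ξ₁ = 3.42 ξ₂.
Substitute: (2·3.42 + 2) ξ₂ = 142.5 → ξ₂ = 16.13 mol/min, ξ₁ = 55.15 mol/min.
Outlet amounts (n = n₀ + Σ ν·ξ):
  V: 702.2 − 2(55.15) − 2(16.13) = 559.7
  Q: 0 + 1(55.15) = 55.15
  U: 0 + 1(16.13) = 16.13
  P: 0 + 2(16.13) = 32.25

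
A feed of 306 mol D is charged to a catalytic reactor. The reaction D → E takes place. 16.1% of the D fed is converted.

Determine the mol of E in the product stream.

D reacted = 0.161 × 306 = 49.27 mol; ν_D = −1, so ξ = 49.27/1 = 49.27 mol.
Outlet amounts (n = n₀ + ν ξ):
  D: 306 − 1(49.27) = 256.7
  E: 0 + 1(49.27) = 49.27

49.3 mol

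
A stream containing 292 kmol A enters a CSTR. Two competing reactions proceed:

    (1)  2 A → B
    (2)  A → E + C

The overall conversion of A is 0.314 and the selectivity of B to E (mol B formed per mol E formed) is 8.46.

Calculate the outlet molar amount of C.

5.12 kmol

Conversion of A: A consumed = 0.314 × 292 = 91.69 kmol = 2ξ₁ + 1ξ₂.
Selectivity: 1ξ₁ / (1ξ₂) = 8.46 → ξ₁ = 8.46 ξ₂.
Substitute: (2·8.46 + 1) ξ₂ = 91.69 → ξ₂ = 5.117 kmol, ξ₁ = 43.29 kmol.
Outlet amounts (n = n₀ + Σ ν·ξ):
  A: 292 − 2(43.29) − 1(5.117) = 200.3
  B: 0 + 1(43.29) = 43.29
  E: 0 + 1(5.117) = 5.117
  C: 0 + 1(5.117) = 5.117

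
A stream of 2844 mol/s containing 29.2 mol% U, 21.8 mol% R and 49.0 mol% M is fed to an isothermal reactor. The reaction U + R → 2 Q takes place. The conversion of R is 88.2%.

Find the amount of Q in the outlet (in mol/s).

R reacted = 0.882 × 620 = 546.8 mol/s; ν_R = −1, so ξ = 546.8/1 = 546.8 mol/s.
Outlet amounts (n = n₀ + ν ξ):
  U: 830.4 − 1(546.8) = 283.6
  R: 620 − 1(546.8) = 73.16
  Q: 0 + 2(546.8) = 1094
  M: 1394 (inert)

1090 mol/s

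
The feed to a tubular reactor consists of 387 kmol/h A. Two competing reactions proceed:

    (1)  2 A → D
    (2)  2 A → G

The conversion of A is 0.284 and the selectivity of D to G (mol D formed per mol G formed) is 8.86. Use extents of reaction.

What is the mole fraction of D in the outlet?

Conversion of A: A consumed = 0.284 × 387 = 109.9 kmol/h = 2ξ₁ + 2ξ₂.
Selectivity: 1ξ₁ / (1ξ₂) = 8.86 → ξ₁ = 8.86 ξ₂.
Substitute: (2·8.86 + 2) ξ₂ = 109.9 → ξ₂ = 5.573 kmol/h, ξ₁ = 49.38 kmol/h.
Outlet amounts (n = n₀ + Σ ν·ξ):
  A: 387 − 2(49.38) − 2(5.573) = 277.1
  D: 0 + 1(49.38) = 49.38
  G: 0 + 1(5.573) = 5.573
Total out = 332 kmol/h; y_D = 49.38 / 332 = 0.1487.

0.149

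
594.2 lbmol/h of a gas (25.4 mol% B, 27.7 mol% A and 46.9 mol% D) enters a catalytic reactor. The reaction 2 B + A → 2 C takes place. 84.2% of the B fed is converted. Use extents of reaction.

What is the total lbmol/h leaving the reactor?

531 lbmol/h

B reacted = 0.842 × 150.9 = 127.1 lbmol/h; ν_B = −2, so ξ = 127.1/2 = 63.54 lbmol/h.
Outlet amounts (n = n₀ + ν ξ):
  B: 150.9 − 2(63.54) = 23.85
  A: 164.6 − 1(63.54) = 101.1
  C: 0 + 2(63.54) = 127.1
  D: 278.7 (inert)
Total out = 23.85 + 101.1 + 127.1 + 278.7 = 530.7 lbmol/h.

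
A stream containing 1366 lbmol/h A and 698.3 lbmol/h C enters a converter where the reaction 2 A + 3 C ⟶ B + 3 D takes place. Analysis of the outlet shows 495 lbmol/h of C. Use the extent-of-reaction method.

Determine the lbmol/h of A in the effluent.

For C: n = n₀ − 3ξ → 495 = 698.3 − 3ξ, giving ξ = 67.77 lbmol/h.
Outlet amounts (n = n₀ + ν ξ):
  A: 1366 − 2(67.77) = 1230
  C: 698.3 − 3(67.77) = 495
  B: 0 + 1(67.77) = 67.77
  D: 0 + 3(67.77) = 203.3

1230 lbmol/h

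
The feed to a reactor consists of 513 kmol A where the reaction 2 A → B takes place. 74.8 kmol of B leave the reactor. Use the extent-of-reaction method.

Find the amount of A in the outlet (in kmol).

For B: n = n₀ + 1ξ → 74.8 = 0 + 1ξ, giving ξ = 74.8 kmol.
Outlet amounts (n = n₀ + ν ξ):
  A: 513 − 2(74.8) = 363.4
  B: 0 + 1(74.8) = 74.8

363 kmol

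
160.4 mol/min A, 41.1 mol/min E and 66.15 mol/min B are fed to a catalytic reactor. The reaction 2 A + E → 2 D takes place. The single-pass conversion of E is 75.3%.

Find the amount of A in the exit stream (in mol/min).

E reacted = 0.753 × 41.1 = 30.95 mol/min; ν_E = −1, so ξ = 30.95/1 = 30.95 mol/min.
Outlet amounts (n = n₀ + ν ξ):
  A: 160.4 − 2(30.95) = 98.5
  E: 41.1 − 1(30.95) = 10.15
  D: 0 + 2(30.95) = 61.9
  B: 66.15 (inert)

98.5 mol/min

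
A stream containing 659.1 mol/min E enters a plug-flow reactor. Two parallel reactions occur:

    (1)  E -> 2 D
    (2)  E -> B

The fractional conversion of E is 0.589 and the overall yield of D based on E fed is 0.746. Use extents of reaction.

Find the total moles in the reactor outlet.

905 mol/min

Yield of D: 2ξ₁ / 659.1 = 0.746 → ξ₁ = 245.8 mol/min.
Conversion of E: 1ξ₁ + 1ξ₂ = 0.589 × 659.1 = 388.2 → ξ₂ = 142.4 mol/min.
Outlet amounts (n = n₀ + Σ ν·ξ):
  E: 659.1 − 1(245.8) − 1(142.4) = 270.9
  D: 0 + 2(245.8) = 491.7
  B: 0 + 1(142.4) = 142.4
Total out = 270.9 + 491.7 + 142.4 = 904.9 mol/min.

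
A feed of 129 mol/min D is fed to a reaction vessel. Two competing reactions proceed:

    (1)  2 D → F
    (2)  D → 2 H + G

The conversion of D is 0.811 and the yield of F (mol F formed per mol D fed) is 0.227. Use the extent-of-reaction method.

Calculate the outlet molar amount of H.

92.1 mol/min

Yield of F: 1ξ₁ / 129 = 0.227 → ξ₁ = 29.28 mol/min.
Conversion of D: 2ξ₁ + 1ξ₂ = 0.811 × 129 = 104.6 → ξ₂ = 46.05 mol/min.
Outlet amounts (n = n₀ + Σ ν·ξ):
  D: 129 − 2(29.28) − 1(46.05) = 24.38
  F: 0 + 1(29.28) = 29.28
  H: 0 + 2(46.05) = 92.11
  G: 0 + 1(46.05) = 46.05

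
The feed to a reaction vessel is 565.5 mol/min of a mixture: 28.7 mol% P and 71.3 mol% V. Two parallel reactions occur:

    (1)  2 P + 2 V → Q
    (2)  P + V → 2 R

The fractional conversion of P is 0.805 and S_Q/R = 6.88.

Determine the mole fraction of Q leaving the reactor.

0.167

Conversion of P: P consumed = 0.805 × 162.3 = 130.7 mol/min = 2ξ₁ + 1ξ₂.
Selectivity: 1ξ₁ / (2ξ₂) = 6.88 → ξ₁ = 13.76 ξ₂.
Substitute: (2·13.76 + 1) ξ₂ = 130.7 → ξ₂ = 4.581 mol/min, ξ₁ = 63.03 mol/min.
Outlet amounts (n = n₀ + Σ ν·ξ):
  P: 162.3 − 2(63.03) − 1(4.581) = 31.65
  V: 403.2 − 2(63.03) − 1(4.581) = 272.6
  Q: 0 + 1(63.03) = 63.03
  R: 0 + 2(4.581) = 9.162
Total out = 376.4 mol/min; y_Q = 63.03 / 376.4 = 0.1675.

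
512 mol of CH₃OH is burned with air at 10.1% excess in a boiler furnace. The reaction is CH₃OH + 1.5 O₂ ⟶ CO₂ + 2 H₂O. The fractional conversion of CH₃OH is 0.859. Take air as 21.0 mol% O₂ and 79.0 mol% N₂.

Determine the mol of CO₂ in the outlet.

Stoichiometric O₂ = 1.5 × 512 = 768 mol; O₂ fed = 768 × 1.101 = 845.6 mol.
N₂ fed = 845.6 × 79/21 = 3181 mol.
Fuel reacted = 0.859 × 512 → ξ = 439.8 mol.
Outlet (n = n₀ + ν ξ):
  CH₃OH: 512 − 1(439.8) = 72.19
  O₂: 845.6 − 1.5(439.8) = 185.9
  N₂: 3181 (inert)
  CO₂: 0 + 1(439.8) = 439.8
  H₂O: 0 + 2(439.8) = 879.6

440 mol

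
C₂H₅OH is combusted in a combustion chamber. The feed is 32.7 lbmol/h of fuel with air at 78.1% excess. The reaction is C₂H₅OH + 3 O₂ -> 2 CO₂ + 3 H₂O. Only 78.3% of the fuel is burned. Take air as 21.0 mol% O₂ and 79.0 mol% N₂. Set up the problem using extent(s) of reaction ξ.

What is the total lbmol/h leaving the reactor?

Stoichiometric O₂ = 3 × 32.7 = 98.1 lbmol/h; O₂ fed = 98.1 × 1.781 = 174.7 lbmol/h.
N₂ fed = 174.7 × 79/21 = 657.3 lbmol/h.
Fuel reacted = 0.783 × 32.7 → ξ = 25.6 lbmol/h.
Outlet (n = n₀ + ν ξ):
  C₂H₅OH: 32.7 − 1(25.6) = 7.096
  O₂: 174.7 − 3(25.6) = 97.9
  N₂: 657.3 (inert)
  CO₂: 0 + 2(25.6) = 51.21
  H₂O: 0 + 3(25.6) = 76.81
Total out = 7.096 + 97.9 + 657.3 + 51.21 + 76.81 = 890.3 lbmol/h.

890 lbmol/h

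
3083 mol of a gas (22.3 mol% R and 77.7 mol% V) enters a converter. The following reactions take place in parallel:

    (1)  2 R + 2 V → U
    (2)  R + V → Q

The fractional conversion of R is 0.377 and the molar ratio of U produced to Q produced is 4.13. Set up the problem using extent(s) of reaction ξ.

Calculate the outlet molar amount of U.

116 mol

Conversion of R: R consumed = 0.377 × 687.5 = 259.2 mol = 2ξ₁ + 1ξ₂.
Selectivity: 1ξ₁ / (1ξ₂) = 4.13 → ξ₁ = 4.13 ξ₂.
Substitute: (2·4.13 + 1) ξ₂ = 259.2 → ξ₂ = 27.99 mol, ξ₁ = 115.6 mol.
Outlet amounts (n = n₀ + Σ ν·ξ):
  R: 687.5 − 2(115.6) − 1(27.99) = 428.3
  V: 2395 − 2(115.6) − 1(27.99) = 2136
  U: 0 + 1(115.6) = 115.6
  Q: 0 + 1(27.99) = 27.99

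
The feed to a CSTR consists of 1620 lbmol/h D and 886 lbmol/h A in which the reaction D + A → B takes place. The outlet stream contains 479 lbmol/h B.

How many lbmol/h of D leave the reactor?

1140 lbmol/h

For B: n = n₀ + 1ξ → 479 = 0 + 1ξ, giving ξ = 479 lbmol/h.
Outlet amounts (n = n₀ + ν ξ):
  D: 1620 − 1(479) = 1141
  A: 886 − 1(479) = 407
  B: 0 + 1(479) = 479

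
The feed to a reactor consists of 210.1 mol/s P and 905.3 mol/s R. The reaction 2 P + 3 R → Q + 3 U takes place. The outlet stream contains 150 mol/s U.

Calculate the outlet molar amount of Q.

50 mol/s

For U: n = n₀ + 3ξ → 150 = 0 + 3ξ, giving ξ = 50 mol/s.
Outlet amounts (n = n₀ + ν ξ):
  P: 210.1 − 2(50) = 110.1
  R: 905.3 − 3(50) = 755.3
  Q: 0 + 1(50) = 50
  U: 0 + 3(50) = 150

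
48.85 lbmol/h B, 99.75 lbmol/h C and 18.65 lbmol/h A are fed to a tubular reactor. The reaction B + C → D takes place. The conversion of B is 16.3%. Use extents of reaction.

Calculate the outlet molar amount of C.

B reacted = 0.163 × 48.85 = 7.963 lbmol/h; ν_B = −1, so ξ = 7.963/1 = 7.963 lbmol/h.
Outlet amounts (n = n₀ + ν ξ):
  B: 48.85 − 1(7.963) = 40.89
  C: 99.75 − 1(7.963) = 91.79
  D: 0 + 1(7.963) = 7.963
  A: 18.65 (inert)

91.8 lbmol/h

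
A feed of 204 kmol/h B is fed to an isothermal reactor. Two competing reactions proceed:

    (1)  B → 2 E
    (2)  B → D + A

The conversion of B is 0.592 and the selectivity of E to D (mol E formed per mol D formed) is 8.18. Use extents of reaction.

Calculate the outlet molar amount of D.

Conversion of B: B consumed = 0.592 × 204 = 120.8 kmol/h = 1ξ₁ + 1ξ₂.
Selectivity: 2ξ₁ / (1ξ₂) = 8.18 → ξ₁ = 4.09 ξ₂.
Substitute: (1·4.09 + 1) ξ₂ = 120.8 → ξ₂ = 23.73 kmol/h, ξ₁ = 97.04 kmol/h.
Outlet amounts (n = n₀ + Σ ν·ξ):
  B: 204 − 1(97.04) − 1(23.73) = 83.23
  E: 0 + 2(97.04) = 194.1
  D: 0 + 1(23.73) = 23.73
  A: 0 + 1(23.73) = 23.73

23.7 kmol/h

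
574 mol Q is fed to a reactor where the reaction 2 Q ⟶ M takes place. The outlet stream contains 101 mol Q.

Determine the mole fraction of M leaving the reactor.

0.701

For Q: n = n₀ − 2ξ → 101 = 574 − 2ξ, giving ξ = 236.5 mol.
Outlet amounts (n = n₀ + ν ξ):
  Q: 574 − 2(236.5) = 101
  M: 0 + 1(236.5) = 236.5
Total out = 337.5 mol; y_M = 236.5 / 337.5 = 0.7007.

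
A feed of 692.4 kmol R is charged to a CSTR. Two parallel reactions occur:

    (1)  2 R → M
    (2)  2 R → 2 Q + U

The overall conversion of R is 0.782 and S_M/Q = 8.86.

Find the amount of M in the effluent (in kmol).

256 kmol

Conversion of R: R consumed = 0.782 × 692.4 = 541.5 kmol = 2ξ₁ + 2ξ₂.
Selectivity: 1ξ₁ / (2ξ₂) = 8.86 → ξ₁ = 17.72 ξ₂.
Substitute: (2·17.72 + 2) ξ₂ = 541.5 → ξ₂ = 14.46 kmol, ξ₁ = 256.3 kmol.
Outlet amounts (n = n₀ + Σ ν·ξ):
  R: 692.4 − 2(256.3) − 2(14.46) = 150.9
  M: 0 + 1(256.3) = 256.3
  Q: 0 + 2(14.46) = 28.92
  U: 0 + 1(14.46) = 14.46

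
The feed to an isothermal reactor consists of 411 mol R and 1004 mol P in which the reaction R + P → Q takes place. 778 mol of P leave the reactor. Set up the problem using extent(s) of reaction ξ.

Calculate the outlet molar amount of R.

185 mol

For P: n = n₀ − 1ξ → 778 = 1004 − 1ξ, giving ξ = 226 mol.
Outlet amounts (n = n₀ + ν ξ):
  R: 411 − 1(226) = 185
  P: 1004 − 1(226) = 778
  Q: 0 + 1(226) = 226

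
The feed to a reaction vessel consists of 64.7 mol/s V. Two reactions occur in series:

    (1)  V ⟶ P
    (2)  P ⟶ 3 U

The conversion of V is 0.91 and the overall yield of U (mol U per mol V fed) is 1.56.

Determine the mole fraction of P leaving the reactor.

0.191

Conversion of V: V consumed = 1ξ₁ = 0.91 × 64.7 → ξ₁ = 58.88 mol/s.
Yield of U: 3ξ₂ / 64.7 = 1.56 → ξ₂ = 33.64 mol/s.
Outlet amounts (n = n₀ + Σ ν·ξ):
  V: 64.7 − 1(58.88) = 5.823
  P: 0 + 1(58.88) − 1(33.64) = 25.23
  U: 0 + 3(33.64) = 100.9
Total out = 132 mol/s; y_P = 25.23 / 132 = 0.1912.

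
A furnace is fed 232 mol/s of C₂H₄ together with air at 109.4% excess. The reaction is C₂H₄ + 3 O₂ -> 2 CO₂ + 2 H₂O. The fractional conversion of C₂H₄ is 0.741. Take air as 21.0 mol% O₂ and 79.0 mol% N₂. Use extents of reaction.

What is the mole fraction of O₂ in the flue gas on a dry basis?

0.138

Stoichiometric O₂ = 3 × 232 = 696 mol/s; O₂ fed = 696 × 2.094 = 1457 mol/s.
N₂ fed = 1457 × 79/21 = 5483 mol/s.
Fuel reacted = 0.741 × 232 → ξ = 171.9 mol/s.
Outlet (n = n₀ + ν ξ):
  C₂H₄: 232 − 1(171.9) = 60.09
  O₂: 1457 − 3(171.9) = 941.7
  N₂: 5483 (inert)
  CO₂: 0 + 2(171.9) = 343.8
  H₂O: 0 + 2(171.9) = 343.8
Dry total = 6828 mol/s; y_O₂ (dry) = 941.7 / 6828 = 0.1379.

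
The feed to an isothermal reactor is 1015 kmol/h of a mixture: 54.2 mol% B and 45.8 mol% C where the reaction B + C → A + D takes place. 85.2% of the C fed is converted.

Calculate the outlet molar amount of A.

396 kmol/h

C reacted = 0.852 × 464.9 = 396.1 kmol/h; ν_C = −1, so ξ = 396.1/1 = 396.1 kmol/h.
Outlet amounts (n = n₀ + ν ξ):
  B: 550.1 − 1(396.1) = 154.1
  C: 464.9 − 1(396.1) = 68.8
  A: 0 + 1(396.1) = 396.1
  D: 0 + 1(396.1) = 396.1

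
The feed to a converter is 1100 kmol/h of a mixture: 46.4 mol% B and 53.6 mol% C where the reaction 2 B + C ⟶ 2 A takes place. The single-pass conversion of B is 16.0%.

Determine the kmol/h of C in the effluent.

B reacted = 0.16 × 510.4 = 81.66 kmol/h; ν_B = −2, so ξ = 81.66/2 = 40.83 kmol/h.
Outlet amounts (n = n₀ + ν ξ):
  B: 510.4 − 2(40.83) = 428.7
  C: 589.6 − 1(40.83) = 548.8
  A: 0 + 2(40.83) = 81.66

549 kmol/h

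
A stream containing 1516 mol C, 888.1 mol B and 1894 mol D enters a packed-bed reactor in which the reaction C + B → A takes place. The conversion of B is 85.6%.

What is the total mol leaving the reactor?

B reacted = 0.856 × 888.1 = 760.2 mol; ν_B = −1, so ξ = 760.2/1 = 760.2 mol.
Outlet amounts (n = n₀ + ν ξ):
  C: 1516 − 1(760.2) = 755.8
  B: 888.1 − 1(760.2) = 127.9
  A: 0 + 1(760.2) = 760.2
  D: 1894 (inert)
Total out = 755.8 + 127.9 + 760.2 + 1894 = 3538 mol.

3540 mol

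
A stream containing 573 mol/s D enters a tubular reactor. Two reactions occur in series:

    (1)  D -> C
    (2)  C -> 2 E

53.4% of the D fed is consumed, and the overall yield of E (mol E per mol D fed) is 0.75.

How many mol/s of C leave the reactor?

Conversion of D: D consumed = 1ξ₁ = 0.534 × 573 → ξ₁ = 306 mol/s.
Yield of E: 2ξ₂ / 573 = 0.75 → ξ₂ = 214.9 mol/s.
Outlet amounts (n = n₀ + Σ ν·ξ):
  D: 573 − 1(306) = 267
  C: 0 + 1(306) − 1(214.9) = 91.11
  E: 0 + 2(214.9) = 429.8

91.1 mol/s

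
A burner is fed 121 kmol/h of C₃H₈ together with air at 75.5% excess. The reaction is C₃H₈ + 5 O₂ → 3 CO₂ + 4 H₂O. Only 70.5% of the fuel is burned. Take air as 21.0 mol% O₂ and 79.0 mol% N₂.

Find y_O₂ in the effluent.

0.121

Stoichiometric O₂ = 5 × 121 = 605 kmol/h; O₂ fed = 605 × 1.755 = 1062 kmol/h.
N₂ fed = 1062 × 79/21 = 3994 kmol/h.
Fuel reacted = 0.705 × 121 → ξ = 85.3 kmol/h.
Outlet (n = n₀ + ν ξ):
  C₃H₈: 121 − 1(85.3) = 35.7
  O₂: 1062 − 5(85.3) = 635.2
  N₂: 3994 (inert)
  CO₂: 0 + 3(85.3) = 255.9
  H₂O: 0 + 4(85.3) = 341.2
Total out = 5262 kmol/h; y_O₂ = 635.2 / 5262 = 0.1207.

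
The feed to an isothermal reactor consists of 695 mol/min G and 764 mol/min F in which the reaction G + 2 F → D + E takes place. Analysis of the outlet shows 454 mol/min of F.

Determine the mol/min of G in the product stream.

540 mol/min

For F: n = n₀ − 2ξ → 454 = 764 − 2ξ, giving ξ = 155 mol/min.
Outlet amounts (n = n₀ + ν ξ):
  G: 695 − 1(155) = 540
  F: 764 − 2(155) = 454
  D: 0 + 1(155) = 155
  E: 0 + 1(155) = 155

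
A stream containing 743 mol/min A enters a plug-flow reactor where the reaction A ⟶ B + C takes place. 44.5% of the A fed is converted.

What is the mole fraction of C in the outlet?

A reacted = 0.445 × 743 = 330.6 mol/min; ν_A = −1, so ξ = 330.6/1 = 330.6 mol/min.
Outlet amounts (n = n₀ + ν ξ):
  A: 743 − 1(330.6) = 412.4
  B: 0 + 1(330.6) = 330.6
  C: 0 + 1(330.6) = 330.6
Total out = 1074 mol/min; y_C = 330.6 / 1074 = 0.308.

0.308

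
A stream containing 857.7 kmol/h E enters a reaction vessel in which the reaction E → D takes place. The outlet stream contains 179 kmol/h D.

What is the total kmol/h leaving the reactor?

858 kmol/h

For D: n = n₀ + 1ξ → 179 = 0 + 1ξ, giving ξ = 179 kmol/h.
Outlet amounts (n = n₀ + ν ξ):
  E: 857.7 − 1(179) = 678.7
  D: 0 + 1(179) = 179
Total out = 678.7 + 179 = 857.7 kmol/h.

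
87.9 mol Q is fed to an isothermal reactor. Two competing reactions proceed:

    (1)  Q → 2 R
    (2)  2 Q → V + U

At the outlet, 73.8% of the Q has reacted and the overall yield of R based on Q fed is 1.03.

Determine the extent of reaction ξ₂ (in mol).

Yield of R: 2ξ₁ / 87.9 = 1.03 → ξ₁ = 45.27 mol.
Conversion of Q: 1ξ₁ + 2ξ₂ = 0.738 × 87.9 = 64.87 → ξ₂ = 9.801 mol.
Outlet amounts (n = n₀ + Σ ν·ξ):
  Q: 87.9 − 1(45.27) − 2(9.801) = 23.03
  R: 0 + 2(45.27) = 90.54
  V: 0 + 1(9.801) = 9.801
  U: 0 + 1(9.801) = 9.801

ξ₂ = 9.8 mol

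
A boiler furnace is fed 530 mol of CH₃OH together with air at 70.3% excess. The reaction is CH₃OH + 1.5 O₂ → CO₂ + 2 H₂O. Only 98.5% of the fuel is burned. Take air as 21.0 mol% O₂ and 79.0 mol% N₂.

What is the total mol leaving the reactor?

7240 mol

Stoichiometric O₂ = 1.5 × 530 = 795 mol; O₂ fed = 795 × 1.703 = 1354 mol.
N₂ fed = 1354 × 79/21 = 5093 mol.
Fuel reacted = 0.985 × 530 → ξ = 522 mol.
Outlet (n = n₀ + ν ξ):
  CH₃OH: 530 − 1(522) = 7.95
  O₂: 1354 − 1.5(522) = 570.8
  N₂: 5093 (inert)
  CO₂: 0 + 1(522) = 522
  H₂O: 0 + 2(522) = 1044
Total out = 7.95 + 570.8 + 5093 + 522 + 1044 = 7238 mol.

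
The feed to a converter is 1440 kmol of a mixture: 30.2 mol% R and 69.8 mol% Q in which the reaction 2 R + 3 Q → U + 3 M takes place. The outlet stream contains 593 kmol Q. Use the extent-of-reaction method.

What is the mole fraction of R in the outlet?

0.123

For Q: n = n₀ − 3ξ → 593 = 1005 − 3ξ, giving ξ = 137.4 kmol.
Outlet amounts (n = n₀ + ν ξ):
  R: 434.9 − 2(137.4) = 160.1
  Q: 1005 − 3(137.4) = 593
  U: 0 + 1(137.4) = 137.4
  M: 0 + 3(137.4) = 412.1
Total out = 1303 kmol; y_R = 160.1 / 1303 = 0.1229.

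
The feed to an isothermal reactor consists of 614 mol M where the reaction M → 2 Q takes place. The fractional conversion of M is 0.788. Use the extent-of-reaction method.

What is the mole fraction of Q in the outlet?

M reacted = 0.788 × 614 = 483.8 mol; ν_M = −1, so ξ = 483.8/1 = 483.8 mol.
Outlet amounts (n = n₀ + ν ξ):
  M: 614 − 1(483.8) = 130.2
  Q: 0 + 2(483.8) = 967.7
Total out = 1098 mol; y_Q = 967.7 / 1098 = 0.8814.

0.881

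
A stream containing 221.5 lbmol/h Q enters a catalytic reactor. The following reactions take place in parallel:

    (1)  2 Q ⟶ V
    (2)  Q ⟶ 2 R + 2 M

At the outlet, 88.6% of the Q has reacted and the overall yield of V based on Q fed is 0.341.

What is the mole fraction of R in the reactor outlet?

Yield of V: 1ξ₁ / 221.5 = 0.341 → ξ₁ = 75.53 lbmol/h.
Conversion of Q: 2ξ₁ + 1ξ₂ = 0.886 × 221.5 = 196.2 → ξ₂ = 45.19 lbmol/h.
Outlet amounts (n = n₀ + Σ ν·ξ):
  Q: 221.5 − 2(75.53) − 1(45.19) = 25.25
  V: 0 + 1(75.53) = 75.53
  R: 0 + 2(45.19) = 90.37
  M: 0 + 2(45.19) = 90.37
Total out = 281.5 lbmol/h; y_R = 90.37 / 281.5 = 0.321.

0.321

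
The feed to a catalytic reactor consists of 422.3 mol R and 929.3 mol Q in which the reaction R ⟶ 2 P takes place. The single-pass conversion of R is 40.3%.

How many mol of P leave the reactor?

R reacted = 0.403 × 422.3 = 170.2 mol; ν_R = −1, so ξ = 170.2/1 = 170.2 mol.
Outlet amounts (n = n₀ + ν ξ):
  R: 422.3 − 1(170.2) = 252.1
  P: 0 + 2(170.2) = 340.4
  Q: 929.3 (inert)

340 mol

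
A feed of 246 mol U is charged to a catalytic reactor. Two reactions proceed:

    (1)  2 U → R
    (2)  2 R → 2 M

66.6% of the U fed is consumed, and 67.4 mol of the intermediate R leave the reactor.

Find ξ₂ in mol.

ξ₂ = 7.26 mol

Conversion of U: U consumed = 2ξ₁ = 0.666 × 246 → ξ₁ = 81.92 mol.
R balance: n_R = 0 + 1ξ₁ − 2ξ₂ = 67.4 → ξ₂ = (1·81.92 − 67.4)/2 = 7.259 mol.
Outlet amounts (n = n₀ + Σ ν·ξ):
  U: 246 − 2(81.92) = 82.16
  R: 0 + 1(81.92) − 2(7.259) = 67.4
  M: 0 + 2(7.259) = 14.52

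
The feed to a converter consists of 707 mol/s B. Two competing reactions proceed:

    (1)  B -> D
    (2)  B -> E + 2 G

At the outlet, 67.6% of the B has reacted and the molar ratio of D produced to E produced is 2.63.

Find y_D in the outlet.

0.357

Conversion of B: B consumed = 0.676 × 707 = 477.9 mol/s = 1ξ₁ + 1ξ₂.
Selectivity: 1ξ₁ / (1ξ₂) = 2.63 → ξ₁ = 2.63 ξ₂.
Substitute: (1·2.63 + 1) ξ₂ = 477.9 → ξ₂ = 131.7 mol/s, ξ₁ = 346.3 mol/s.
Outlet amounts (n = n₀ + Σ ν·ξ):
  B: 707 − 1(346.3) − 1(131.7) = 229.1
  D: 0 + 1(346.3) = 346.3
  E: 0 + 1(131.7) = 131.7
  G: 0 + 2(131.7) = 263.3
Total out = 970.3 mol/s; y_D = 346.3 / 970.3 = 0.3569.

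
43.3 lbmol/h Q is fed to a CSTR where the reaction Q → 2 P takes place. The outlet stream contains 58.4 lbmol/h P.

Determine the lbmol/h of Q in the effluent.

14.1 lbmol/h

For P: n = n₀ + 2ξ → 58.4 = 0 + 2ξ, giving ξ = 29.2 lbmol/h.
Outlet amounts (n = n₀ + ν ξ):
  Q: 43.3 − 1(29.2) = 14.1
  P: 0 + 2(29.2) = 58.4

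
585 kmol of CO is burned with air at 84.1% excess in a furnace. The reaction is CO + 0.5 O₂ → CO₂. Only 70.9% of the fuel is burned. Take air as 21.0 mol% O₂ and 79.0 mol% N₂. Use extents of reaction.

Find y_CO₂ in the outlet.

Stoichiometric O₂ = 0.5 × 585 = 292.5 kmol; O₂ fed = 292.5 × 1.841 = 538.5 kmol.
N₂ fed = 538.5 × 79/21 = 2026 kmol.
Fuel reacted = 0.709 × 585 → ξ = 414.8 kmol.
Outlet (n = n₀ + ν ξ):
  CO: 585 − 1(414.8) = 170.2
  O₂: 538.5 − 0.5(414.8) = 331.1
  N₂: 2026 (inert)
  CO₂: 0 + 1(414.8) = 414.8
Total out = 2942 kmol; y_CO₂ = 414.8 / 2942 = 0.141.

0.141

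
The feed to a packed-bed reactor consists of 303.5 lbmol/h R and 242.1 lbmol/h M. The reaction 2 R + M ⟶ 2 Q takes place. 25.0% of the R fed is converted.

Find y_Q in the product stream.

R reacted = 0.25 × 303.5 = 75.88 lbmol/h; ν_R = −2, so ξ = 75.88/2 = 37.94 lbmol/h.
Outlet amounts (n = n₀ + ν ξ):
  R: 303.5 − 2(37.94) = 227.6
  M: 242.1 − 1(37.94) = 204.2
  Q: 0 + 2(37.94) = 75.88
Total out = 507.7 lbmol/h; y_Q = 75.88 / 507.7 = 0.1495.

0.149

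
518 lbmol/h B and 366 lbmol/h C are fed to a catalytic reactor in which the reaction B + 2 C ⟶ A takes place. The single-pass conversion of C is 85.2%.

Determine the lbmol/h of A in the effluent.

156 lbmol/h

C reacted = 0.852 × 366 = 311.8 lbmol/h; ν_C = −2, so ξ = 311.8/2 = 155.9 lbmol/h.
Outlet amounts (n = n₀ + ν ξ):
  B: 518 − 1(155.9) = 362.1
  C: 366 − 2(155.9) = 54.17
  A: 0 + 1(155.9) = 155.9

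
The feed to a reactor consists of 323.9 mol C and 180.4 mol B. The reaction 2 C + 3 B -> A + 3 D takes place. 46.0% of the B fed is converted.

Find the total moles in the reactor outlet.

B reacted = 0.46 × 180.4 = 82.98 mol; ν_B = −3, so ξ = 82.98/3 = 27.66 mol.
Outlet amounts (n = n₀ + ν ξ):
  C: 323.9 − 2(27.66) = 268.6
  B: 180.4 − 3(27.66) = 97.42
  A: 0 + 1(27.66) = 27.66
  D: 0 + 3(27.66) = 82.98
Total out = 268.6 + 97.42 + 27.66 + 82.98 = 476.6 mol.

477 mol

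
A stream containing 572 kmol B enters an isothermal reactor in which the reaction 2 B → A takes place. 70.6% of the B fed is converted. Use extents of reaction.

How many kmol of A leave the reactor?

202 kmol

B reacted = 0.706 × 572 = 403.8 kmol; ν_B = −2, so ξ = 403.8/2 = 201.9 kmol.
Outlet amounts (n = n₀ + ν ξ):
  B: 572 − 2(201.9) = 168.2
  A: 0 + 1(201.9) = 201.9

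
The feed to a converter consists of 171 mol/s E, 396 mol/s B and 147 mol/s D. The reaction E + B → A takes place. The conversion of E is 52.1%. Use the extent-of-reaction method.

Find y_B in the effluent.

0.491

E reacted = 0.521 × 171 = 89.09 mol/s; ν_E = −1, so ξ = 89.09/1 = 89.09 mol/s.
Outlet amounts (n = n₀ + ν ξ):
  E: 171 − 1(89.09) = 81.91
  B: 396 − 1(89.09) = 306.9
  A: 0 + 1(89.09) = 89.09
  D: 147 (inert)
Total out = 624.9 mol/s; y_B = 306.9 / 624.9 = 0.4911.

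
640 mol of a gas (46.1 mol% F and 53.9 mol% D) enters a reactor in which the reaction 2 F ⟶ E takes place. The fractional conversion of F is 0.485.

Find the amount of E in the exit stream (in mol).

F reacted = 0.485 × 295 = 143.1 mol; ν_F = −2, so ξ = 143.1/2 = 71.55 mol.
Outlet amounts (n = n₀ + ν ξ):
  F: 295 − 2(71.55) = 151.9
  E: 0 + 1(71.55) = 71.55
  D: 345 (inert)

71.5 mol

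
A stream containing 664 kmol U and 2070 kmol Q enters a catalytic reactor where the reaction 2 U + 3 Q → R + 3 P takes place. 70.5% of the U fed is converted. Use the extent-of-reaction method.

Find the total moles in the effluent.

2500 kmol

U reacted = 0.705 × 664 = 468.1 kmol; ν_U = −2, so ξ = 468.1/2 = 234.1 kmol.
Outlet amounts (n = n₀ + ν ξ):
  U: 664 − 2(234.1) = 195.9
  Q: 2070 − 3(234.1) = 1368
  R: 0 + 1(234.1) = 234.1
  P: 0 + 3(234.1) = 702.2
Total out = 195.9 + 1368 + 234.1 + 702.2 = 2500 kmol.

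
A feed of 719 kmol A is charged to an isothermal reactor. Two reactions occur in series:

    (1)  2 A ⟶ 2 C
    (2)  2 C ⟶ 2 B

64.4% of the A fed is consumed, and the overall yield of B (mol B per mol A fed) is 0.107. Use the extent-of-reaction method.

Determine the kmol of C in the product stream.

Conversion of A: A consumed = 2ξ₁ = 0.644 × 719 → ξ₁ = 231.5 kmol.
Yield of B: 2ξ₂ / 719 = 0.107 → ξ₂ = 38.47 kmol.
Outlet amounts (n = n₀ + Σ ν·ξ):
  A: 719 − 2(231.5) = 256
  C: 0 + 2(231.5) − 2(38.47) = 386.1
  B: 0 + 2(38.47) = 76.93

386 kmol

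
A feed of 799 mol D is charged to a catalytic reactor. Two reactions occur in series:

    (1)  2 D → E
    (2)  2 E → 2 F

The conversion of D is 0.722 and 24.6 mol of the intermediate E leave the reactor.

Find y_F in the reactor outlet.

Conversion of D: D consumed = 2ξ₁ = 0.722 × 799 → ξ₁ = 288.4 mol.
E balance: n_E = 0 + 1ξ₁ − 2ξ₂ = 24.6 → ξ₂ = (1·288.4 − 24.6)/2 = 131.9 mol.
Outlet amounts (n = n₀ + Σ ν·ξ):
  D: 799 − 2(288.4) = 222.1
  E: 0 + 1(288.4) − 2(131.9) = 24.6
  F: 0 + 2(131.9) = 263.8
Total out = 510.6 mol; y_F = 263.8 / 510.6 = 0.5168.

0.517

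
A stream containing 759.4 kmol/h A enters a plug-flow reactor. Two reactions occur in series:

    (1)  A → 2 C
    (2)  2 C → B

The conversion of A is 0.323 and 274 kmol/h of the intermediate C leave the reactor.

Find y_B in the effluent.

0.121

Conversion of A: A consumed = 1ξ₁ = 0.323 × 759.4 → ξ₁ = 245.3 kmol/h.
C balance: n_C = 0 + 2ξ₁ − 2ξ₂ = 274 → ξ₂ = (2·245.3 − 274)/2 = 108.3 kmol/h.
Outlet amounts (n = n₀ + Σ ν·ξ):
  A: 759.4 − 1(245.3) = 514.1
  C: 0 + 2(245.3) − 2(108.3) = 274
  B: 0 + 1(108.3) = 108.3
Total out = 896.4 kmol/h; y_B = 108.3 / 896.4 = 0.1208.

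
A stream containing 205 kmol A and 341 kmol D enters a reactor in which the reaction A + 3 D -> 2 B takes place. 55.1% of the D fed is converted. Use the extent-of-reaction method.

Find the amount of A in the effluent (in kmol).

142 kmol

D reacted = 0.551 × 341 = 187.9 kmol; ν_D = −3, so ξ = 187.9/3 = 62.63 kmol.
Outlet amounts (n = n₀ + ν ξ):
  A: 205 − 1(62.63) = 142.4
  D: 341 − 3(62.63) = 153.1
  B: 0 + 2(62.63) = 125.3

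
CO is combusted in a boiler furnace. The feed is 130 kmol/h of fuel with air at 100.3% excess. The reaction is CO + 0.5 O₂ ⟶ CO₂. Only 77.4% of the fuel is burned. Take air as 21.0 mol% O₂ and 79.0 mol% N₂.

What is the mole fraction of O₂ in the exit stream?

Stoichiometric O₂ = 0.5 × 130 = 65 kmol/h; O₂ fed = 65 × 2.003 = 130.2 kmol/h.
N₂ fed = 130.2 × 79/21 = 489.8 kmol/h.
Fuel reacted = 0.774 × 130 → ξ = 100.6 kmol/h.
Outlet (n = n₀ + ν ξ):
  CO: 130 − 1(100.6) = 29.38
  O₂: 130.2 − 0.5(100.6) = 79.88
  N₂: 489.8 (inert)
  CO₂: 0 + 1(100.6) = 100.6
Total out = 699.7 kmol/h; y_O₂ = 79.88 / 699.7 = 0.1142.

0.114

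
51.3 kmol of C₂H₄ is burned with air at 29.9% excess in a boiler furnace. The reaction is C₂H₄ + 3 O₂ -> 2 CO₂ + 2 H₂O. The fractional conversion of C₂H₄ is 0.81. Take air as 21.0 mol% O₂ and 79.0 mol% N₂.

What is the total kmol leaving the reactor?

Stoichiometric O₂ = 3 × 51.3 = 153.9 kmol; O₂ fed = 153.9 × 1.299 = 199.9 kmol.
N₂ fed = 199.9 × 79/21 = 752.1 kmol.
Fuel reacted = 0.81 × 51.3 → ξ = 41.55 kmol.
Outlet (n = n₀ + ν ξ):
  C₂H₄: 51.3 − 1(41.55) = 9.747
  O₂: 199.9 − 3(41.55) = 75.26
  N₂: 752.1 (inert)
  CO₂: 0 + 2(41.55) = 83.11
  H₂O: 0 + 2(41.55) = 83.11
Total out = 9.747 + 75.26 + 752.1 + 83.11 + 83.11 = 1003 kmol.

1000 kmol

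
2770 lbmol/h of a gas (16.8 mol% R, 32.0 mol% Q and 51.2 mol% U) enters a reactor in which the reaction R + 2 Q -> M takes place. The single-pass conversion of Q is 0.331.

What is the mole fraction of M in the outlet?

Q reacted = 0.331 × 886.4 = 293.4 lbmol/h; ν_Q = −2, so ξ = 293.4/2 = 146.7 lbmol/h.
Outlet amounts (n = n₀ + ν ξ):
  R: 465.4 − 1(146.7) = 318.7
  Q: 886.4 − 2(146.7) = 593
  M: 0 + 1(146.7) = 146.7
  U: 1418 (inert)
Total out = 2477 lbmol/h; y_M = 146.7 / 2477 = 0.05923.

0.0592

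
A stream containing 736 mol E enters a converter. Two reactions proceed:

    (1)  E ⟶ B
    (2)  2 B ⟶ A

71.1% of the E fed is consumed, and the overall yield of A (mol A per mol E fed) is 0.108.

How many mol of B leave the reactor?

364 mol

Conversion of E: E consumed = 1ξ₁ = 0.711 × 736 → ξ₁ = 523.3 mol.
Yield of A: 1ξ₂ / 736 = 0.108 → ξ₂ = 79.49 mol.
Outlet amounts (n = n₀ + Σ ν·ξ):
  E: 736 − 1(523.3) = 212.7
  B: 0 + 1(523.3) − 2(79.49) = 364.3
  A: 0 + 1(79.49) = 79.49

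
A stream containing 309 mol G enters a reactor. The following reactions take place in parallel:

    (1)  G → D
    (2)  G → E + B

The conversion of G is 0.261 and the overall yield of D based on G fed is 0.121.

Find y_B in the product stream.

Yield of D: 1ξ₁ / 309 = 0.121 → ξ₁ = 37.39 mol.
Conversion of G: 1ξ₁ + 1ξ₂ = 0.261 × 309 = 80.65 → ξ₂ = 43.26 mol.
Outlet amounts (n = n₀ + Σ ν·ξ):
  G: 309 − 1(37.39) − 1(43.26) = 228.4
  D: 0 + 1(37.39) = 37.39
  E: 0 + 1(43.26) = 43.26
  B: 0 + 1(43.26) = 43.26
Total out = 352.3 mol; y_B = 43.26 / 352.3 = 0.1228.

0.123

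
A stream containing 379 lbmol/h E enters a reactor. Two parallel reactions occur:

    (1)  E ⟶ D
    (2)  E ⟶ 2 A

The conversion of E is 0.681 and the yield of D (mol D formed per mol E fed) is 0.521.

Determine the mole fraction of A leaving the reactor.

0.276

Yield of D: 1ξ₁ / 379 = 0.521 → ξ₁ = 197.5 lbmol/h.
Conversion of E: 1ξ₁ + 1ξ₂ = 0.681 × 379 = 258.1 → ξ₂ = 60.64 lbmol/h.
Outlet amounts (n = n₀ + Σ ν·ξ):
  E: 379 − 1(197.5) − 1(60.64) = 120.9
  D: 0 + 1(197.5) = 197.5
  A: 0 + 2(60.64) = 121.3
Total out = 439.6 lbmol/h; y_A = 121.3 / 439.6 = 0.2759.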